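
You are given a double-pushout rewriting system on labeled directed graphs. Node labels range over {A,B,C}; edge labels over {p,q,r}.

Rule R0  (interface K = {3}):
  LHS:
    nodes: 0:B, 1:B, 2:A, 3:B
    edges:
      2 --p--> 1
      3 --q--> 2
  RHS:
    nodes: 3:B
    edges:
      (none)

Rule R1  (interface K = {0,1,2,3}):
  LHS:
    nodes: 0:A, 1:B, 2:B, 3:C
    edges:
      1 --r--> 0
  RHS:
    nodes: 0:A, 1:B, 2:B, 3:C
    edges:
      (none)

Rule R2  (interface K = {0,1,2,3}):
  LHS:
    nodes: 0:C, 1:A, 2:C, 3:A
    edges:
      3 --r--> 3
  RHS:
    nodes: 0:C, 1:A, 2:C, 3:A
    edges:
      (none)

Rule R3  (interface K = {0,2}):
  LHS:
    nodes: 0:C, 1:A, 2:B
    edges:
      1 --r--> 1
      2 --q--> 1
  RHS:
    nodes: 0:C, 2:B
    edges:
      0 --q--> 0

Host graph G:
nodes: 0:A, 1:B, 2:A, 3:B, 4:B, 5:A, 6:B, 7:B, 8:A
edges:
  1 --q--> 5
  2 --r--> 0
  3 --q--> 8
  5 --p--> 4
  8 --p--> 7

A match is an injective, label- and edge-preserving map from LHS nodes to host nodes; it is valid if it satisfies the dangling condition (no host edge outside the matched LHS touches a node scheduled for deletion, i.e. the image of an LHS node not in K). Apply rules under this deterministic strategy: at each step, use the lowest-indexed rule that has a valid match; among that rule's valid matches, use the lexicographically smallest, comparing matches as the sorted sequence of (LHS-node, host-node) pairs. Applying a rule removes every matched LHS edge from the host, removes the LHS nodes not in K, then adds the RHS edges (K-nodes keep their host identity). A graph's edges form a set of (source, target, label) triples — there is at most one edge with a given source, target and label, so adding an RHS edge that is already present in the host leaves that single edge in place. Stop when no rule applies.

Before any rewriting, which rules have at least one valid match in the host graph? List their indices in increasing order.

R0: 2 valid matches — {0↦6, 1↦4, 2↦5, 3↦1}, {0↦6, 1↦7, 2↦8, 3↦3}
R1: no valid match — LHS pattern not found
R2: no valid match — LHS pattern not found
R3: no valid match — LHS pattern not found

Answer: [R0]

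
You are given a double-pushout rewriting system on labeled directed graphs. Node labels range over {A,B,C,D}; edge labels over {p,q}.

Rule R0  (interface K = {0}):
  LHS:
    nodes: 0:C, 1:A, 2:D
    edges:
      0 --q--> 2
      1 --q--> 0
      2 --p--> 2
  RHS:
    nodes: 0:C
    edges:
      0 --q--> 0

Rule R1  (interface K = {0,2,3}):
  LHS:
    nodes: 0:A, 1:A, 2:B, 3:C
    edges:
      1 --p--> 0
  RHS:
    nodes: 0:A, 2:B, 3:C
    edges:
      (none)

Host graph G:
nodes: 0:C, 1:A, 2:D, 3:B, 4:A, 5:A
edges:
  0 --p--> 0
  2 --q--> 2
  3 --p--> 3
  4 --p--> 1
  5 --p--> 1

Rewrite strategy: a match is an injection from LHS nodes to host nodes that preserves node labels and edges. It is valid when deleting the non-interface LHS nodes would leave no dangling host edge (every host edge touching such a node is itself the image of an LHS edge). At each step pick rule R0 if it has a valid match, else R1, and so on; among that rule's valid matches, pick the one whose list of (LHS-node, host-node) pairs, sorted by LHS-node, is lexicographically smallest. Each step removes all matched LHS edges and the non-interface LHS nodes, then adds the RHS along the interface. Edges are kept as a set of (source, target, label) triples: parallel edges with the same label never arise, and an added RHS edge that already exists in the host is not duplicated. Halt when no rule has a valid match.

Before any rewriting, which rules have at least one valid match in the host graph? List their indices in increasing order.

R0: no valid match — LHS pattern not found
R1: 2 valid matches — {0↦1, 1↦4, 2↦3, 3↦0}, {0↦1, 1↦5, 2↦3, 3↦0}

Answer: [R1]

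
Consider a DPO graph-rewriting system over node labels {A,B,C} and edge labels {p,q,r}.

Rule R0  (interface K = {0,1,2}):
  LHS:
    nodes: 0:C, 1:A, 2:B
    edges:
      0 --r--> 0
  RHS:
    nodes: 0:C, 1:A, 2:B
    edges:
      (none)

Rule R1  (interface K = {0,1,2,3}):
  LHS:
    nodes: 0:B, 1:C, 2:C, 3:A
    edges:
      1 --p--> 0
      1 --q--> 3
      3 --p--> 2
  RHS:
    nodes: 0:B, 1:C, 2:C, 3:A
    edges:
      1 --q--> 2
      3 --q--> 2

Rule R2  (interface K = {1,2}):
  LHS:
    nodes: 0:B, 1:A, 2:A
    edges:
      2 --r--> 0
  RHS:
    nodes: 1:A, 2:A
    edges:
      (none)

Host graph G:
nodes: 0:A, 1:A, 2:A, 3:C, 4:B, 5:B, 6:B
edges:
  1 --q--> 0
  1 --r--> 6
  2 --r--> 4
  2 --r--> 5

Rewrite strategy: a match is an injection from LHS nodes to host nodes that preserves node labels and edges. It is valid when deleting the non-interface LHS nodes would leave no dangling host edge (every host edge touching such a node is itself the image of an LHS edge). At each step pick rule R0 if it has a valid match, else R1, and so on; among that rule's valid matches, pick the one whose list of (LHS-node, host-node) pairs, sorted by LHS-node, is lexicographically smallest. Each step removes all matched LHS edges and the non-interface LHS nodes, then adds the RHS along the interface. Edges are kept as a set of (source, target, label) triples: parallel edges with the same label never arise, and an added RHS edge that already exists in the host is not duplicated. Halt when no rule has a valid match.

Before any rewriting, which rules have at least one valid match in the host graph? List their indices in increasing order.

Answer: [R2]

Rewrite trace:
R0: no valid match — LHS pattern not found
R1: no valid match — LHS pattern not found
R2: 6 valid matches — {0↦4, 1↦0, 2↦2}, {0↦4, 1↦1, 2↦2}, {0↦5, 1↦0, 2↦2} (+3 more)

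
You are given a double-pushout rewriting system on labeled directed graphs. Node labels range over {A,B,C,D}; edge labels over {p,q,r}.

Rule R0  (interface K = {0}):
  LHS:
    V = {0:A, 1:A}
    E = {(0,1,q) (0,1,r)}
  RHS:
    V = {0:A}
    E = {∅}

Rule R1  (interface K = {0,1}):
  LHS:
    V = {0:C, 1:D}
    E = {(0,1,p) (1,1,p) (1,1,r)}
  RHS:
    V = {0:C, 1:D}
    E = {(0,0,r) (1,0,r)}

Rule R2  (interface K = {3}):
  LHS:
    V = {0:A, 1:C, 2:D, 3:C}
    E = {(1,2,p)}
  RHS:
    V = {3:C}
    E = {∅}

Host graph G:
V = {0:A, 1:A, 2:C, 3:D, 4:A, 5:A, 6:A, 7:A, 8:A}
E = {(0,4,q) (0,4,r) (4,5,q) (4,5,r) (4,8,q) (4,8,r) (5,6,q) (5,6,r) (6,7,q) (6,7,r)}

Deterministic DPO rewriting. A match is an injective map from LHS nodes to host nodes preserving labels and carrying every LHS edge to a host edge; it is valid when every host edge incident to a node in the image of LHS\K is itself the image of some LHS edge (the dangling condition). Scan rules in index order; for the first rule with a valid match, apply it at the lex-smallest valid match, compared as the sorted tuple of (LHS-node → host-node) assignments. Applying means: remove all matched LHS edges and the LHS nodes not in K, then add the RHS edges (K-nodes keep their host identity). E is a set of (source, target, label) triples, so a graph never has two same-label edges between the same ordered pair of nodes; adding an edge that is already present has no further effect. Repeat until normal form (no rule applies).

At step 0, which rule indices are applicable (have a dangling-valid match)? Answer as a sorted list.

Answer: [R0]

Steps:
R0: 2 valid matches — {0↦4, 1↦8}, {0↦6, 1↦7}
R1: no valid match — LHS pattern not found
R2: no valid match — LHS pattern not found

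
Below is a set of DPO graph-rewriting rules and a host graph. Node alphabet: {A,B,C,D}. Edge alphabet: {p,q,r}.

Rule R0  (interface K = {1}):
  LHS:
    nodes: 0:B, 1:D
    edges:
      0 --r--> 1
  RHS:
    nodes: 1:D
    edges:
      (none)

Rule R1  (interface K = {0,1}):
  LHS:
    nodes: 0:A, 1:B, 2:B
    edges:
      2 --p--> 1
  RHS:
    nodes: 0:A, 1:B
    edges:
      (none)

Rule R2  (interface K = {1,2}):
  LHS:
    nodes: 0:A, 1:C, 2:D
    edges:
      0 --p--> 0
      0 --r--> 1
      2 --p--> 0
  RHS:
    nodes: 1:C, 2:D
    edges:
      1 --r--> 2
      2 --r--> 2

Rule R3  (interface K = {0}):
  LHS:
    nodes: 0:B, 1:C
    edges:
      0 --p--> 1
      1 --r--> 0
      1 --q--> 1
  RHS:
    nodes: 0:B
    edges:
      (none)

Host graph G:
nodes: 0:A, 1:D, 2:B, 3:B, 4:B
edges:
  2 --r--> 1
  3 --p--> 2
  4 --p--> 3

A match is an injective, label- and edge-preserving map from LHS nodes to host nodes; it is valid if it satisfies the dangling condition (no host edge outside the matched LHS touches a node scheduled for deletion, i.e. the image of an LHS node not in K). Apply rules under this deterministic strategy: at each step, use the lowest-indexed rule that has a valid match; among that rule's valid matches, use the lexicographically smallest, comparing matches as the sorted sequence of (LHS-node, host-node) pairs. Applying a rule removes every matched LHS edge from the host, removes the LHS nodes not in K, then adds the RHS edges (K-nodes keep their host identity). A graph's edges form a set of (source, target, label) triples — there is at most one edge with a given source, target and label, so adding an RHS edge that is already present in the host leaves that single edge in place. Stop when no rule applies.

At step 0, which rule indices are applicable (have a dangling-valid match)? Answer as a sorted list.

R0: no valid match — 1 raw match, all fail dangling condition
R1: 1 valid match — {0↦0, 1↦3, 2↦4}
R2: no valid match — LHS pattern not found
R3: no valid match — LHS pattern not found

Answer: [R1]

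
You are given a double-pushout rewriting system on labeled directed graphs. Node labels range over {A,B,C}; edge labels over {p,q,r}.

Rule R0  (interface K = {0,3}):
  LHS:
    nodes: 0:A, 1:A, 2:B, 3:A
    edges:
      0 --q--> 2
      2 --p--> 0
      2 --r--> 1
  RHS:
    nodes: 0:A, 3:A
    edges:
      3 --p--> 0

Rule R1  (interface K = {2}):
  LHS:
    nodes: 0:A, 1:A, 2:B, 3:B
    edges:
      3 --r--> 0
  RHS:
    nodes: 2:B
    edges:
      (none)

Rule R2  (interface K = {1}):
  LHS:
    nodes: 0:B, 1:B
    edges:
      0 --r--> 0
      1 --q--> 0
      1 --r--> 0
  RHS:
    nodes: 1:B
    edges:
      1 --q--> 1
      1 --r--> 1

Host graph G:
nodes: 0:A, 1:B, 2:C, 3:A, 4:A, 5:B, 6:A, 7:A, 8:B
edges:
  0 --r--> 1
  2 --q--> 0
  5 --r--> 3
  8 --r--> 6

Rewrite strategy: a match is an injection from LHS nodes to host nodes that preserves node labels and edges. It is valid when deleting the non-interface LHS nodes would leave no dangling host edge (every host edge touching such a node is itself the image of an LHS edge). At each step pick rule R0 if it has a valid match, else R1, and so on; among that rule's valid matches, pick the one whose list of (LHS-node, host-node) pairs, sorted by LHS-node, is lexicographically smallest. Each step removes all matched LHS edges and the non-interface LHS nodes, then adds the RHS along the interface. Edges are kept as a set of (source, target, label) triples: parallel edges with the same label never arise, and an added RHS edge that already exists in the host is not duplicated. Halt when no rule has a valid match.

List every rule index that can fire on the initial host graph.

Answer: [R1]

Rewrite trace:
R0: no valid match — LHS pattern not found
R1: 8 valid matches — {0↦3, 1↦4, 2↦1, 3↦5}, {0↦3, 1↦4, 2↦8, 3↦5}, {0↦3, 1↦7, 2↦1, 3↦5} (+5 more)
R2: no valid match — LHS pattern not found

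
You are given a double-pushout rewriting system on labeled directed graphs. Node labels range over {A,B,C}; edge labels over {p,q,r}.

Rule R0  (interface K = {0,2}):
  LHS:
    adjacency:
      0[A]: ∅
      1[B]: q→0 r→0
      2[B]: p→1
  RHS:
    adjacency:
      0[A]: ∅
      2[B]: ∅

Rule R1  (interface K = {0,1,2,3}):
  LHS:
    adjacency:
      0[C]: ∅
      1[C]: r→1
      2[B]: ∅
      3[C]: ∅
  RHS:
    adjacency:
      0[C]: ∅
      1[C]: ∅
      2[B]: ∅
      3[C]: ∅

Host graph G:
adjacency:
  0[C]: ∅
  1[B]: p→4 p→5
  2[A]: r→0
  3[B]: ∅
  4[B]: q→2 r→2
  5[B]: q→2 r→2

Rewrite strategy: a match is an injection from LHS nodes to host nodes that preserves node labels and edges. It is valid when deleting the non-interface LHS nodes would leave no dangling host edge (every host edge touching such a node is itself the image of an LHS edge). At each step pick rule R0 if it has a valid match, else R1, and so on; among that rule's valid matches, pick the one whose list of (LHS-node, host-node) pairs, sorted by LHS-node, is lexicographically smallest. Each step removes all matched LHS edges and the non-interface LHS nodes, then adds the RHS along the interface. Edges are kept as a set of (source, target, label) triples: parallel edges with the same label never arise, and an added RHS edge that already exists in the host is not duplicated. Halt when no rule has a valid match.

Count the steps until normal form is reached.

[0] host  ⇒  6 nodes, 7 edges  {1-p->4 1-p->5 2-r->0 4-q->2 4-r->2 5-q->2 5-r->2}
[1] R0 @ {0↦2, 1↦4, 2↦1}  ⇒  5 nodes, 4 edges  {1-p->5 2-r->0 5-q->2 5-r->2}
[2] R0 @ {0↦2, 1↦5, 2↦1}  ⇒  4 nodes, 1 edges  {2-r->0}
halt: no rule applies after step 2

Answer: 2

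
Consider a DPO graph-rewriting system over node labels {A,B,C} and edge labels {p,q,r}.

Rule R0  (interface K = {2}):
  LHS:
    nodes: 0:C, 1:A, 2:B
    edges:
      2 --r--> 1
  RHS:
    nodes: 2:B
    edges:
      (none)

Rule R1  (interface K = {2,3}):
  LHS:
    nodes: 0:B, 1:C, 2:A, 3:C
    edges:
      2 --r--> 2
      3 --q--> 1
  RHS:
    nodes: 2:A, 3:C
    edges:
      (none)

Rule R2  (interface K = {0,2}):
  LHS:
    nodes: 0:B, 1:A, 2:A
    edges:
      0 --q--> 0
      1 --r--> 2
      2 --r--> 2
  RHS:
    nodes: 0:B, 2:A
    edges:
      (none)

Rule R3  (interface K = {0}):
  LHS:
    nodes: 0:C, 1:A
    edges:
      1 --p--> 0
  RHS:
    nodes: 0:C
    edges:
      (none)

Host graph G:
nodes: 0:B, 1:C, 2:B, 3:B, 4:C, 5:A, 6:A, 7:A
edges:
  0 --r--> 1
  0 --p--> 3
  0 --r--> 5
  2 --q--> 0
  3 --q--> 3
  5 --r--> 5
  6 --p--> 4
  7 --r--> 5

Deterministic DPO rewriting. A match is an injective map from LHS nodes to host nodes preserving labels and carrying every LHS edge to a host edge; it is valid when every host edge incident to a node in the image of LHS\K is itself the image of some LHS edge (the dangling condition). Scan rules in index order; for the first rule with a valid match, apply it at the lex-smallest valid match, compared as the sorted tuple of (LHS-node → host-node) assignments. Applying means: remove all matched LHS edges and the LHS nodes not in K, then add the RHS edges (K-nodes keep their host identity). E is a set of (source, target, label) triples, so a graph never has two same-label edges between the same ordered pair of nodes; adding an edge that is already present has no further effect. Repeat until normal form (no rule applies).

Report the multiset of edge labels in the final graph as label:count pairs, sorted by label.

initial: |V|=8 |E|=8  E = 0-r->1 0-p->3 0-r->5 2-q->0 3-q->3 5-r->5 6-p->4 7-r->5
step 1: apply R2 at {0↦3, 1↦7, 2↦5}  → |V|=7 |E|=5  E = 0-r->1 0-p->3 0-r->5 2-q->0 6-p->4
step 2: apply R3 at {0↦4, 1↦6}  → |V|=6 |E|=4  E = 0-r->1 0-p->3 0-r->5 2-q->0
step 3: apply R0 at {0↦4, 1↦5, 2↦0}  → |V|=4 |E|=3  E = 0-r->1 0-p->3 2-q->0
normal form: no rule applies after step 3
NF edges: [(0, 1, 'r'), (0, 3, 'p'), (2, 0, 'q')]

Answer: p:1 q:1 r:1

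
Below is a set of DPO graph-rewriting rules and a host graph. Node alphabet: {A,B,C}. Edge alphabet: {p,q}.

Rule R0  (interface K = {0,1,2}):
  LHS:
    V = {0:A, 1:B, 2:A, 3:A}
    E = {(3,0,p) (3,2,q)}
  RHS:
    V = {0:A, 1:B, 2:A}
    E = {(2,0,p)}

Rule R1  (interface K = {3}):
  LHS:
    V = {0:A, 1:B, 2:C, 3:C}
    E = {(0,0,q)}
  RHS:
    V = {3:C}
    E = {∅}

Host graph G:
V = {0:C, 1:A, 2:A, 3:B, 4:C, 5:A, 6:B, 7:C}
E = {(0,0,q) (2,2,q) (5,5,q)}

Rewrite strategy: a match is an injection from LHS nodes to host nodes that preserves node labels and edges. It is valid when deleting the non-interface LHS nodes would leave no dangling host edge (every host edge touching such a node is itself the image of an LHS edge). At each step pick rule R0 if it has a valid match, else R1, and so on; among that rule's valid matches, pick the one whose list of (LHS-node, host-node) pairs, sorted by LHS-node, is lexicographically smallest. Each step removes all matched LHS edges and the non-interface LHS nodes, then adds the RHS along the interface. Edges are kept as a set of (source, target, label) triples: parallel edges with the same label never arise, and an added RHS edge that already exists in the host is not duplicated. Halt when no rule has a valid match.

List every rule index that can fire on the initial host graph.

R0: no valid match — LHS pattern not found
R1: 16 valid matches — {0↦2, 1↦3, 2↦4, 3↦0}, {0↦2, 1↦3, 2↦4, 3↦7}, {0↦2, 1↦3, 2↦7, 3↦0} (+13 more)

Answer: [R1]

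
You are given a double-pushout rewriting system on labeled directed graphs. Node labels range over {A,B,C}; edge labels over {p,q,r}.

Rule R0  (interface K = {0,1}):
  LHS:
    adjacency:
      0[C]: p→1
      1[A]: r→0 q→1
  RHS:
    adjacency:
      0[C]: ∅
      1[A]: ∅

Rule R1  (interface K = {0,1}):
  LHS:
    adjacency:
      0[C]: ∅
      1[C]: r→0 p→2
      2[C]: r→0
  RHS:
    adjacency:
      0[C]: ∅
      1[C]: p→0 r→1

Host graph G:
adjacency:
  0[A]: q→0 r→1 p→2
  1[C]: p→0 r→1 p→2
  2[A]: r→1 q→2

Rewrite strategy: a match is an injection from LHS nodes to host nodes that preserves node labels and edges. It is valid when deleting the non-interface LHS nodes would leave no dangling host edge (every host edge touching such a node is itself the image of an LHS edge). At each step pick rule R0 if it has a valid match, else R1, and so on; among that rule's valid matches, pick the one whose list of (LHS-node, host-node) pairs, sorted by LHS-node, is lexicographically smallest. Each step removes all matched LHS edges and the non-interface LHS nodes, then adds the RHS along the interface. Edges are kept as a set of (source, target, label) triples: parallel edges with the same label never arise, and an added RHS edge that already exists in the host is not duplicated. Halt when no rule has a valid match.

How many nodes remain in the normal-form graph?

start.  V:3 E:8  edges: 0-q->0 0-r->1 0-p->2 1-p->0 1-r->1 1-p->2 2-r->1 2-q->2
1. fire R0 via {0↦1, 1↦0}  →  V:3 E:5  edges: 0-p->2 1-r->1 1-p->2 2-r->1 2-q->2
2. fire R0 via {0↦1, 1↦2}  →  V:3 E:2  edges: 0-p->2 1-r->1
halt: no rule applies after step 2
NF nodes: {0:A, 1:C, 2:A}

Answer: 3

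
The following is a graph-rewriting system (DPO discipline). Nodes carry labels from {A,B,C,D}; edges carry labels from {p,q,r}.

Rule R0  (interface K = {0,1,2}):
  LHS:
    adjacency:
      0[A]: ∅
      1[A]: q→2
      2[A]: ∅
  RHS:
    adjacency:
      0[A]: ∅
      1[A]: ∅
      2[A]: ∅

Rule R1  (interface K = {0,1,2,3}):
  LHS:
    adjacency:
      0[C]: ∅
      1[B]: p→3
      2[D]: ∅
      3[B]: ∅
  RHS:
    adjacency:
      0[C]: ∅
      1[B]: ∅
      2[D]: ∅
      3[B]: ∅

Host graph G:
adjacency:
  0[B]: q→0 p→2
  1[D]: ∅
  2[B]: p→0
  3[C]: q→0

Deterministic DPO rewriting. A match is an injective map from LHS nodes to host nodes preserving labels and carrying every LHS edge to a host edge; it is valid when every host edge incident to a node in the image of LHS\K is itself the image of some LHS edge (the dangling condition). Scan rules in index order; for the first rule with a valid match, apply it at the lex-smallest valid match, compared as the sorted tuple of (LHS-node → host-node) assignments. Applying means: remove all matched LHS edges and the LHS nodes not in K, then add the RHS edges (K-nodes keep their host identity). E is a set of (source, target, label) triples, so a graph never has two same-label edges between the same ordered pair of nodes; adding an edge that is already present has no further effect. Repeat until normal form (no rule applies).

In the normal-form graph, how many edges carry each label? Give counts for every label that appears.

Answer: q:2

Rewrite trace:
start.  V:4 E:4  edges: 0-q->0 0-p->2 2-p->0 3-q->0
1. fire R1 via {0↦3, 1↦0, 2↦1, 3↦2}  →  V:4 E:3  edges: 0-q->0 2-p->0 3-q->0
2. fire R1 via {0↦3, 1↦2, 2↦1, 3↦0}  →  V:4 E:2  edges: 0-q->0 3-q->0
normal form: no rule applies after step 2
NF edges: [(0, 0, 'q'), (3, 0, 'q')]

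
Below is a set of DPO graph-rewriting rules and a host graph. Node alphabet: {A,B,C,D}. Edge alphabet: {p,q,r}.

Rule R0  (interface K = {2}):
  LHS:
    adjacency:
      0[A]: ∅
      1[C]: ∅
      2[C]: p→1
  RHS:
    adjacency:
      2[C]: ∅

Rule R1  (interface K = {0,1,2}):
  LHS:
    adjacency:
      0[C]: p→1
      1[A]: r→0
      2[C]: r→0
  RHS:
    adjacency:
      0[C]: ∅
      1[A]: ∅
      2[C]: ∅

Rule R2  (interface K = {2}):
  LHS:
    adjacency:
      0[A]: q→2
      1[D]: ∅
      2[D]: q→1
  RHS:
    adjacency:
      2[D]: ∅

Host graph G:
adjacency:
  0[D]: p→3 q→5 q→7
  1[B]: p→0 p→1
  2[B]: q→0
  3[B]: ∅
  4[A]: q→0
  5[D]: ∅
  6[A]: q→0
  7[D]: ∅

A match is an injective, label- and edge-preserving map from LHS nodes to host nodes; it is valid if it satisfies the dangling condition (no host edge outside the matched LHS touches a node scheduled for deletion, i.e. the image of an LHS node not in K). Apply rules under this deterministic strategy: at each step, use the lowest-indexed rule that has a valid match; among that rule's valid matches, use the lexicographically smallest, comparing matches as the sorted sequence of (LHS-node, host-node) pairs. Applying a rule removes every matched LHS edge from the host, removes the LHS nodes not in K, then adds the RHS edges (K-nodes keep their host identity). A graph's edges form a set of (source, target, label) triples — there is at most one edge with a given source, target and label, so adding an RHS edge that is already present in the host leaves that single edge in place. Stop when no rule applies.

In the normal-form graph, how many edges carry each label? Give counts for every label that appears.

start.  V:8 E:8  edges: 0-p->3 0-q->5 0-q->7 1-p->0 1-p->1 2-q->0 4-q->0 6-q->0
1. fire R2 via {0↦4, 1↦5, 2↦0}  →  V:6 E:6  edges: 0-p->3 0-q->7 1-p->0 1-p->1 2-q->0 6-q->0
2. fire R2 via {0↦6, 1↦7, 2↦0}  →  V:4 E:4  edges: 0-p->3 1-p->0 1-p->1 2-q->0
normal form: no rule applies after step 2
NF edges: [(0, 3, 'p'), (1, 0, 'p'), (1, 1, 'p'), (2, 0, 'q')]

Answer: p:3 q:1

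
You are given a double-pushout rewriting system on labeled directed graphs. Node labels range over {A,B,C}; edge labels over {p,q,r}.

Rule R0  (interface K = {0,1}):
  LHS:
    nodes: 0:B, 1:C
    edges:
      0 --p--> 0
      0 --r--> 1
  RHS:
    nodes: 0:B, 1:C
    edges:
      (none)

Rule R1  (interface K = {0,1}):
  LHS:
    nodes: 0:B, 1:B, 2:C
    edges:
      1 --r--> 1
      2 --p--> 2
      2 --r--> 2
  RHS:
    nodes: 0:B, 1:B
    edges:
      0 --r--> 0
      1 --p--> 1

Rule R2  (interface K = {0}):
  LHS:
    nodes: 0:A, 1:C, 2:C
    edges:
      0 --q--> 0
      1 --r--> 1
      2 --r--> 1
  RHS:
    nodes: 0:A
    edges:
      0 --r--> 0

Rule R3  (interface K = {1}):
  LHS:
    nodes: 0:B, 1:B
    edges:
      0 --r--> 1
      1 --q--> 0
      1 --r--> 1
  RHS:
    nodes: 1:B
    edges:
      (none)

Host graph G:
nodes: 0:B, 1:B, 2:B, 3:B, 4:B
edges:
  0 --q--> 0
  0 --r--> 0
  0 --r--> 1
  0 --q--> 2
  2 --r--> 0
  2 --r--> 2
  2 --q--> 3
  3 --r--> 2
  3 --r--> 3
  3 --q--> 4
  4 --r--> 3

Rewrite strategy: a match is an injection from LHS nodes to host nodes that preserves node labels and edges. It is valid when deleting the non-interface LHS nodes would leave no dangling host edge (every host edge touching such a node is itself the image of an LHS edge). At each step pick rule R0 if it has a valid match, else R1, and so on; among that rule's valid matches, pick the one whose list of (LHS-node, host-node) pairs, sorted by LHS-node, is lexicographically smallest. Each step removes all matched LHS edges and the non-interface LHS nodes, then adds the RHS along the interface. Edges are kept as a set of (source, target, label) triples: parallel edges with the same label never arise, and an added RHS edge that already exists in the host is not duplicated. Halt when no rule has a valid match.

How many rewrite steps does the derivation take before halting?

Answer: 3

Rewrite trace:
[0] host  ⇒  5 nodes, 11 edges  {0-q->0 0-r->0 0-r->1 0-q->2 2-r->0 2-r->2 2-q->3 3-r->2 3-r->3 3-q->4 4-r->3}
[1] R3 @ {0↦4, 1↦3}  ⇒  4 nodes, 8 edges  {0-q->0 0-r->0 0-r->1 0-q->2 2-r->0 2-r->2 2-q->3 3-r->2}
[2] R3 @ {0↦3, 1↦2}  ⇒  3 nodes, 5 edges  {0-q->0 0-r->0 0-r->1 0-q->2 2-r->0}
[3] R3 @ {0↦2, 1↦0}  ⇒  2 nodes, 2 edges  {0-q->0 0-r->1}
normal form: no rule applies after step 3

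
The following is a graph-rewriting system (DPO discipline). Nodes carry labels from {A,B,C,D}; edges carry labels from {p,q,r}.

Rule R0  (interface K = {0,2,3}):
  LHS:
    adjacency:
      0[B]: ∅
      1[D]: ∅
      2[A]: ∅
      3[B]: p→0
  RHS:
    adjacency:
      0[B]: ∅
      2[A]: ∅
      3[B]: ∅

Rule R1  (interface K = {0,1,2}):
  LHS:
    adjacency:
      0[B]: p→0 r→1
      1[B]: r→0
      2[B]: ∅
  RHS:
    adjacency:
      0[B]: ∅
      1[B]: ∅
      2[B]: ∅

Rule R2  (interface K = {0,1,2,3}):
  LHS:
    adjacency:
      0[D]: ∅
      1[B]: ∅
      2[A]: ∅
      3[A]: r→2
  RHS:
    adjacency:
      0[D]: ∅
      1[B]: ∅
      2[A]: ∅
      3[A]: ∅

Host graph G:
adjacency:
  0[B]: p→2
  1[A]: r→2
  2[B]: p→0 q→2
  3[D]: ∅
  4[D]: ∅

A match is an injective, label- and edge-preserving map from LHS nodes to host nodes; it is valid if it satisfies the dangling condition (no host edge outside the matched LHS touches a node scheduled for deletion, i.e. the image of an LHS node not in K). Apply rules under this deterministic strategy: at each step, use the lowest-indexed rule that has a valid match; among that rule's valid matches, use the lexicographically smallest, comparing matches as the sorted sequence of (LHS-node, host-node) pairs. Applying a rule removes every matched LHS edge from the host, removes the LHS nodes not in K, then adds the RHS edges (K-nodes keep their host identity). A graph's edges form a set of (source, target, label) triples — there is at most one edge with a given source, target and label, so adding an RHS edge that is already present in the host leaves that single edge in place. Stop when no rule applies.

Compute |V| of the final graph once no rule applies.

Answer: 3

Rewrite trace:
[0] host  ⇒  5 nodes, 4 edges  {0-p->2 1-r->2 2-p->0 2-q->2}
[1] R0 @ {0↦0, 1↦3, 2↦1, 3↦2}  ⇒  4 nodes, 3 edges  {0-p->2 1-r->2 2-q->2}
[2] R0 @ {0↦2, 1↦4, 2↦1, 3↦0}  ⇒  3 nodes, 2 edges  {1-r->2 2-q->2}
normal form: no rule applies after step 2
NF nodes: {0:B, 1:A, 2:B}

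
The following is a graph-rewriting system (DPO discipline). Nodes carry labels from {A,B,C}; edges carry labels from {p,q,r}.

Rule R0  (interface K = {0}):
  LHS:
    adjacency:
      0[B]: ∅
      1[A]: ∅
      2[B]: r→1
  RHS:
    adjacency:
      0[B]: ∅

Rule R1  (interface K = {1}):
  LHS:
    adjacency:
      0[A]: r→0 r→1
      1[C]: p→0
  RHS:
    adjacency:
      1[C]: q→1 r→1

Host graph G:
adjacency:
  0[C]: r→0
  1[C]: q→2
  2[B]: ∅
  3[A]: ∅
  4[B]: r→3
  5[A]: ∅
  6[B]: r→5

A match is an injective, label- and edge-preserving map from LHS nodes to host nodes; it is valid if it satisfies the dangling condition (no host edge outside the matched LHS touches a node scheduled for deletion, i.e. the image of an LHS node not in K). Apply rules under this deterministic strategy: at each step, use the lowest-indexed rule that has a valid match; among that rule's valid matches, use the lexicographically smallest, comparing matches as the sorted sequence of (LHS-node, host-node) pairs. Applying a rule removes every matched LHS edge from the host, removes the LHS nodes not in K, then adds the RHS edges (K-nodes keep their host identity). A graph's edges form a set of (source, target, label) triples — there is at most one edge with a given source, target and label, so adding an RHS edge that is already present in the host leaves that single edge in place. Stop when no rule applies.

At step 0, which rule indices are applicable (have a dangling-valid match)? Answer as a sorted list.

R0: 4 valid matches — {0↦2, 1↦3, 2↦4}, {0↦2, 1↦5, 2↦6}, {0↦4, 1↦5, 2↦6} (+1 more)
R1: no valid match — LHS pattern not found

Answer: [R0]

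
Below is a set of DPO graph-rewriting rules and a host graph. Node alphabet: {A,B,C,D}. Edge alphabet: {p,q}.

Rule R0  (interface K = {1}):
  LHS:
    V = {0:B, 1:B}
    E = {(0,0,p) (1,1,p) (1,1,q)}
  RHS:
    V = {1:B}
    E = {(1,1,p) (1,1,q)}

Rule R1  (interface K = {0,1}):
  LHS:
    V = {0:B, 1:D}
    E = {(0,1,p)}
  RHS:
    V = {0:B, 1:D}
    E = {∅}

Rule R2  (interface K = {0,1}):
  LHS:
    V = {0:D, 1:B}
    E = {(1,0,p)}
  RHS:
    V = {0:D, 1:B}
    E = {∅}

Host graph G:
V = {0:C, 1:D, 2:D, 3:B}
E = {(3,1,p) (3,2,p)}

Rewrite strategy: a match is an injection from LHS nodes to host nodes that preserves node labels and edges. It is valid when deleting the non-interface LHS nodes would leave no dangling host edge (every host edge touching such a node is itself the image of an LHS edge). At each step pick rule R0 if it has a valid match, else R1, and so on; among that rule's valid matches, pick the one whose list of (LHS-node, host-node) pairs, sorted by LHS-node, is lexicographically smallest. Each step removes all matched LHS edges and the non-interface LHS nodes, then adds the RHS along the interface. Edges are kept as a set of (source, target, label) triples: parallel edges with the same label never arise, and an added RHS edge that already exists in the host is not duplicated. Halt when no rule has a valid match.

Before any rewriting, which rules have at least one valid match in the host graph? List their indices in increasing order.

Answer: [R1,R2]

Derivation:
R0: no valid match — LHS pattern not found
R1: 2 valid matches — {0↦3, 1↦1}, {0↦3, 1↦2}
R2: 2 valid matches — {0↦1, 1↦3}, {0↦2, 1↦3}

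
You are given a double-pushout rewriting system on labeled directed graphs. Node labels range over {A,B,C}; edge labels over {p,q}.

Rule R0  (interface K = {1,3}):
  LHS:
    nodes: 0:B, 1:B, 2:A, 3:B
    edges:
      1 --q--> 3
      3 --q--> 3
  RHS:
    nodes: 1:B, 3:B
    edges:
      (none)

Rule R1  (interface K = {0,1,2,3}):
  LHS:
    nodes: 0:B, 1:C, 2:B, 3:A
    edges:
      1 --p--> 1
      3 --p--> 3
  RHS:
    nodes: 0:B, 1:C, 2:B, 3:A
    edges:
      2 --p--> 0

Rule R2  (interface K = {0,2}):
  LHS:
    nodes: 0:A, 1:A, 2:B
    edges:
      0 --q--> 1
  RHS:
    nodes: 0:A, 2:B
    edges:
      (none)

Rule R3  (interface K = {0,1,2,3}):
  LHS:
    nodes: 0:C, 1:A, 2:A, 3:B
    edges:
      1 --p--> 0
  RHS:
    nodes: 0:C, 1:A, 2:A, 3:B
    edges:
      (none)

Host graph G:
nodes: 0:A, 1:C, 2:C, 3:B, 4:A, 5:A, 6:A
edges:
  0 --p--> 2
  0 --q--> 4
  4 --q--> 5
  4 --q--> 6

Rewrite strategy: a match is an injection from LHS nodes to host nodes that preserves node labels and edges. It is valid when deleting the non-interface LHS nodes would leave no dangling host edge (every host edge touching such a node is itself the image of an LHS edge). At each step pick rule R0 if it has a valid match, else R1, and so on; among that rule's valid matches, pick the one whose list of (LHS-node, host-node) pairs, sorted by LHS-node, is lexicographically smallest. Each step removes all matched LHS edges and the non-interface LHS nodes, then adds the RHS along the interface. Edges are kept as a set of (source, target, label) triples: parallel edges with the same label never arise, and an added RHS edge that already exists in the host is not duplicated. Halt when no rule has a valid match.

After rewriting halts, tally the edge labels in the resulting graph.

[0] host  ⇒  7 nodes, 4 edges  {0-p->2 0-q->4 4-q->5 4-q->6}
[1] R2 @ {0↦4, 1↦5, 2↦3}  ⇒  6 nodes, 3 edges  {0-p->2 0-q->4 4-q->6}
[2] R2 @ {0↦4, 1↦6, 2↦3}  ⇒  5 nodes, 2 edges  {0-p->2 0-q->4}
[3] R2 @ {0↦0, 1↦4, 2↦3}  ⇒  4 nodes, 1 edges  {0-p->2}
halt: no rule applies after step 3
NF edges: [(0, 2, 'p')]

Answer: p:1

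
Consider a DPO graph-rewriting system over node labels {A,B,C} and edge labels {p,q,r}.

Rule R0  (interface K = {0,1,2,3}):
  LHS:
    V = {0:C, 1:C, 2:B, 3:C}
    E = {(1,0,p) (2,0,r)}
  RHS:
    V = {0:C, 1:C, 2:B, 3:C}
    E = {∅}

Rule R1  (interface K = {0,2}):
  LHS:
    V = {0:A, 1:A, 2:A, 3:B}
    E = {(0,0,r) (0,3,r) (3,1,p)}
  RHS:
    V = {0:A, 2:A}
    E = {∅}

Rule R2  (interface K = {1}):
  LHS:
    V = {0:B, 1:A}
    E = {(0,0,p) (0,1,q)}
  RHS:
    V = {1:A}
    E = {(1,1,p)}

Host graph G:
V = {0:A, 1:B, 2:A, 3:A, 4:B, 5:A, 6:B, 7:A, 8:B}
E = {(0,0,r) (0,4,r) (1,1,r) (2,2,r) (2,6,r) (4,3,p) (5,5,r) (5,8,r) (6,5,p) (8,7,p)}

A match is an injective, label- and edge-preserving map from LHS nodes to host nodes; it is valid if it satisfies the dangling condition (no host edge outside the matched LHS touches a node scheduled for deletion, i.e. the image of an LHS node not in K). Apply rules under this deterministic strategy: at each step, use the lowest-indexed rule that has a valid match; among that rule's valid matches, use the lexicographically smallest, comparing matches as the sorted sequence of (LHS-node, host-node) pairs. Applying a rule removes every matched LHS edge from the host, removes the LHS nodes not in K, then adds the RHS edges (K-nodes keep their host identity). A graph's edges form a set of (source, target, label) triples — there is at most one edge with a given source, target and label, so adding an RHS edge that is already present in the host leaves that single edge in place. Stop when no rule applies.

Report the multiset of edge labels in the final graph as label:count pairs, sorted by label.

Answer: r:1

Steps:
[0] host  ⇒  9 nodes, 10 edges  {0-r->0 0-r->4 1-r->1 2-r->2 2-r->6 4-p->3 5-r->5 5-r->8 6-p->5 8-p->7}
[1] R1 @ {0↦0, 1↦3, 2↦2, 3↦4}  ⇒  7 nodes, 7 edges  {1-r->1 2-r->2 2-r->6 5-r->5 5-r->8 6-p->5 8-p->7}
[2] R1 @ {0↦5, 1↦7, 2↦0, 3↦8}  ⇒  5 nodes, 4 edges  {1-r->1 2-r->2 2-r->6 6-p->5}
[3] R1 @ {0↦2, 1↦5, 2↦0, 3↦6}  ⇒  3 nodes, 1 edges  {1-r->1}
normal form: no rule applies after step 3
NF edges: [(1, 1, 'r')]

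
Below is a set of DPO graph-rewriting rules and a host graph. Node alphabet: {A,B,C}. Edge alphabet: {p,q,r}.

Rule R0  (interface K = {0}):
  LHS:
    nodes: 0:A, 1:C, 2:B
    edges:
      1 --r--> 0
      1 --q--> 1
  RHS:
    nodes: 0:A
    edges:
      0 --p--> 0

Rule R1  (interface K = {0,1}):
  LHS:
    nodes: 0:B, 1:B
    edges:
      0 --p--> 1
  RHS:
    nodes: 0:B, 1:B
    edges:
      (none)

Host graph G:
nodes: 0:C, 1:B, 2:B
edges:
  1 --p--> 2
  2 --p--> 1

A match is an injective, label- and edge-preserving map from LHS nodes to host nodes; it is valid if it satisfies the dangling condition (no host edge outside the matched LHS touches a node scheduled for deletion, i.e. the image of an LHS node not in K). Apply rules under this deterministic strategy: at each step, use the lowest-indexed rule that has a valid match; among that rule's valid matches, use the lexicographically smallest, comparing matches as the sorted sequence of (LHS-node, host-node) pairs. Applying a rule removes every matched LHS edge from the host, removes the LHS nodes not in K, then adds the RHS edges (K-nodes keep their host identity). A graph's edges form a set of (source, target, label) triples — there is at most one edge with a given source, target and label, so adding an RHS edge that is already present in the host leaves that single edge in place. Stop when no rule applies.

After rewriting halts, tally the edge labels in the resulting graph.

initial: |V|=3 |E|=2  E = 1-p->2 2-p->1
step 1: apply R1 at {0↦1, 1↦2}  → |V|=3 |E|=1  E = 2-p->1
step 2: apply R1 at {0↦2, 1↦1}  → |V|=3 |E|=0  E = ∅
halt: no rule applies after step 2
NF edges: []

Answer: (no edges)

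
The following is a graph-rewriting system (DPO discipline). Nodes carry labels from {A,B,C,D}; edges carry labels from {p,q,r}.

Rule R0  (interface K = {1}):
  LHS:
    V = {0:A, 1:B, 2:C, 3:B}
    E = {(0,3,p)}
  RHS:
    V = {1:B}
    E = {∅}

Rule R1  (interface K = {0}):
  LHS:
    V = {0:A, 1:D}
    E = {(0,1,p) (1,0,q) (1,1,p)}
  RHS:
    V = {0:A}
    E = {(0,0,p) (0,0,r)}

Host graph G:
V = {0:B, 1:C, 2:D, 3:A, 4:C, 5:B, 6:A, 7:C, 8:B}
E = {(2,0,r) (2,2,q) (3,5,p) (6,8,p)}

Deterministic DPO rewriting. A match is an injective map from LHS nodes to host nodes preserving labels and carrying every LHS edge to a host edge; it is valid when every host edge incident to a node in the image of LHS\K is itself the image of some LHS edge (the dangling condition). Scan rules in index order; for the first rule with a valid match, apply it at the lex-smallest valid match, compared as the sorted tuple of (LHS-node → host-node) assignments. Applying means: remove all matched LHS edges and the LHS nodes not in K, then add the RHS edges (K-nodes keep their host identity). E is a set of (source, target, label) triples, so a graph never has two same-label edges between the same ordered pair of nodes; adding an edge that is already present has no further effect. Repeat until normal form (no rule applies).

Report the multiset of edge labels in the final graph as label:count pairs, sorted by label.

[0] host  ⇒  9 nodes, 4 edges  {2-r->0 2-q->2 3-p->5 6-p->8}
[1] R0 @ {0↦3, 1↦0, 2↦1, 3↦5}  ⇒  6 nodes, 3 edges  {2-r->0 2-q->2 6-p->8}
[2] R0 @ {0↦6, 1↦0, 2↦4, 3↦8}  ⇒  3 nodes, 2 edges  {2-r->0 2-q->2}
normal form: no rule applies after step 2
NF edges: [(2, 0, 'r'), (2, 2, 'q')]

Answer: q:1 r:1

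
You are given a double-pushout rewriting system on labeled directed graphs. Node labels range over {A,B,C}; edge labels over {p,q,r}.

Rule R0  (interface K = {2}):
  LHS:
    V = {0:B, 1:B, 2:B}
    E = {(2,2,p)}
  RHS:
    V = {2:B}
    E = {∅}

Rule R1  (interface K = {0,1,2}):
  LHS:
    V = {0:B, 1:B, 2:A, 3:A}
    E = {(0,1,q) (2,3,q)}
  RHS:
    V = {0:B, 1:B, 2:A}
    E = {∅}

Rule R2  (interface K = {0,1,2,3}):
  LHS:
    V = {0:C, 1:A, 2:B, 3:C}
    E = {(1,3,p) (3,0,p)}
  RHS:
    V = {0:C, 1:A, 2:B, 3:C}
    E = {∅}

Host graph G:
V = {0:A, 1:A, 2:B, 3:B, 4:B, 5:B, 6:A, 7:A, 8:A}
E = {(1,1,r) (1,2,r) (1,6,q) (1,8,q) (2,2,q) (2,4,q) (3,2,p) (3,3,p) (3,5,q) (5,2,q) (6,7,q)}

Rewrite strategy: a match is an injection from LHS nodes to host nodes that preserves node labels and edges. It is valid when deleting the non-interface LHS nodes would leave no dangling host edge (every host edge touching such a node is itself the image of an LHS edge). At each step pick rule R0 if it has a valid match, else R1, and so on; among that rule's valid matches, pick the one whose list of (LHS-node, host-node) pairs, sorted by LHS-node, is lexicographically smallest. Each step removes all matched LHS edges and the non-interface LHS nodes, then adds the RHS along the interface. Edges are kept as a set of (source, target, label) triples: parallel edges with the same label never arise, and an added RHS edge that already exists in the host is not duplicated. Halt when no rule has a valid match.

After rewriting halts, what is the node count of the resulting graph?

initial: |V|=9 |E|=11  E = 1-r->1 1-r->2 1-q->6 1-q->8 2-q->2 2-q->4 3-p->2 3-p->3 3-q->5 5-q->2 6-q->7
step 1: apply R1 at {0↦2, 1↦4, 2↦1, 3↦8}  → |V|=8 |E|=9  E = 1-r->1 1-r->2 1-q->6 2-q->2 3-p->2 3-p->3 3-q->5 5-q->2 6-q->7
step 2: apply R1 at {0↦3, 1↦5, 2↦6, 3↦7}  → |V|=7 |E|=7  E = 1-r->1 1-r->2 1-q->6 2-q->2 3-p->2 3-p->3 5-q->2
step 3: apply R1 at {0↦5, 1↦2, 2↦1, 3↦6}  → |V|=6 |E|=5  E = 1-r->1 1-r->2 2-q->2 3-p->2 3-p->3
step 4: apply R0 at {0↦4, 1↦5, 2↦3}  → |V|=4 |E|=4  E = 1-r->1 1-r->2 2-q->2 3-p->2
halt: no rule applies after step 4
NF nodes: {0:A, 1:A, 2:B, 3:B}

Answer: 4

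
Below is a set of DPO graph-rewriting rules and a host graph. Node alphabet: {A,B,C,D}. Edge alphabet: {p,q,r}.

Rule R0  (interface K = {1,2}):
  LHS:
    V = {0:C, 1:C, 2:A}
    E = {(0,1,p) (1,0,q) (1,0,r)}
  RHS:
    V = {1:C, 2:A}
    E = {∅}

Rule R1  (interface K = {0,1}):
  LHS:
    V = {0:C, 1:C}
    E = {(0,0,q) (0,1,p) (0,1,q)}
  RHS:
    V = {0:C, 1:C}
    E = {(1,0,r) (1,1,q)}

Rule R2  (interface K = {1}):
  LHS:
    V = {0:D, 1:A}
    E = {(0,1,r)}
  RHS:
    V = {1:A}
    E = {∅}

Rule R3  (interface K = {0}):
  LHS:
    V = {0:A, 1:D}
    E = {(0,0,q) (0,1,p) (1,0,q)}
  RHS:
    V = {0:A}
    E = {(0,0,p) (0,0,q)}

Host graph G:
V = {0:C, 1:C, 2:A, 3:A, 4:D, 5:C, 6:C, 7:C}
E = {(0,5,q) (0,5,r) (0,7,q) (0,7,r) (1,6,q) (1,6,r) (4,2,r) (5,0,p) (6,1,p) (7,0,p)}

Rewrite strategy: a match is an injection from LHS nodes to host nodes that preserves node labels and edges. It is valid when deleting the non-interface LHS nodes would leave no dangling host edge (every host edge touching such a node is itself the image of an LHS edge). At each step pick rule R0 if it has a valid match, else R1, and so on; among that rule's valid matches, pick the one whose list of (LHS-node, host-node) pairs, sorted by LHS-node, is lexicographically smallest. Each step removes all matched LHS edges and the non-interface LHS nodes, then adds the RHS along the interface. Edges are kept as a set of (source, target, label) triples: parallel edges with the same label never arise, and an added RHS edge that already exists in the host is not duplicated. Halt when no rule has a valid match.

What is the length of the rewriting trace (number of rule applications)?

initial: |V|=8 |E|=10  E = 0-q->5 0-r->5 0-q->7 0-r->7 1-q->6 1-r->6 4-r->2 5-p->0 6-p->1 7-p->0
step 1: apply R0 at {0↦5, 1↦0, 2↦2}  → |V|=7 |E|=7  E = 0-q->7 0-r->7 1-q->6 1-r->6 4-r->2 6-p->1 7-p->0
step 2: apply R0 at {0↦6, 1↦1, 2↦2}  → |V|=6 |E|=4  E = 0-q->7 0-r->7 4-r->2 7-p->0
step 3: apply R0 at {0↦7, 1↦0, 2↦2}  → |V|=5 |E|=1  E = 4-r->2
step 4: apply R2 at {0↦4, 1↦2}  → |V|=4 |E|=0  E = ∅
normal form: no rule applies after step 4

Answer: 4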